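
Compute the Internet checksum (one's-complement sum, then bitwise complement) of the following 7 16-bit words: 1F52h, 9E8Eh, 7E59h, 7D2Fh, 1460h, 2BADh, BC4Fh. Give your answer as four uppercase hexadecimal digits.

4A39

One's-complement addition (fold any carry out of bit 15 back into bit 0):
  0x1F52 + 0x9E8E = 0x0BDE0
  0xBDE0 + 0x7E59 = 0x13C39 → wrap carry → 0x3C3A
  0x3C3A + 0x7D2F = 0x0B969
  0xB969 + 0x1460 = 0x0CDC9
  0xCDC9 + 0x2BAD = 0x0F976
  0xF976 + 0xBC4F = 0x1B5C5 → wrap carry → 0xB5C6
One's-complement sum = 0xB5C6.
Checksum = ~0xB5C6 & 0xFFFF = 0x4A39.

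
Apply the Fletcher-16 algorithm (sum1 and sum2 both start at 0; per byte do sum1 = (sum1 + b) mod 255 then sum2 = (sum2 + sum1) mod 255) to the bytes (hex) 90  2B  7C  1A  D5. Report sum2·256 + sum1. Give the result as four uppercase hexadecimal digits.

Running sums (mod 255):
  after byte 0 (90): sum1=144, sum2=144
  after byte 1 (2B): sum1=187, sum2=76
  after byte 2 (7C): sum1=56, sum2=132
  after byte 3 (1A): sum1=82, sum2=214
  after byte 4 (D5): sum1=40, sum2=254
Checksum = sum2·256 + sum1 = 254·256 + 40 = 65064 = 0xFE28.

FE28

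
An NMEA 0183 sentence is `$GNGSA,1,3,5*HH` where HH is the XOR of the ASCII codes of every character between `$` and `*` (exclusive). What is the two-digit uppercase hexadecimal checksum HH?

XOR the ASCII codes of the payload characters:
  'G' = 0x47 → acc = 0x47
  'N' = 0x4E → acc = 0x09
  'G' = 0x47 → acc = 0x4E
  'S' = 0x53 → acc = 0x1D
  'A' = 0x41 → acc = 0x5C
  ',' = 0x2C → acc = 0x70
  '1' = 0x31 → acc = 0x41
  ',' = 0x2C → acc = 0x6D
  '3' = 0x33 → acc = 0x5E
  ',' = 0x2C → acc = 0x72
  '5' = 0x35 → acc = 0x47
Checksum = 0x47.

47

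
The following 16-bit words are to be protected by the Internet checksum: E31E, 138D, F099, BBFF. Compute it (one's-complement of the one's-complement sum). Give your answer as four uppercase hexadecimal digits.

5CBA

One's-complement addition (fold any carry out of bit 15 back into bit 0):
  0xE31E + 0x138D = 0x0F6AB
  0xF6AB + 0xF099 = 0x1E744 → wrap carry → 0xE745
  0xE745 + 0xBBFF = 0x1A344 → wrap carry → 0xA345
One's-complement sum = 0xA345.
Checksum = ~0xA345 & 0xFFFF = 0x5CBA.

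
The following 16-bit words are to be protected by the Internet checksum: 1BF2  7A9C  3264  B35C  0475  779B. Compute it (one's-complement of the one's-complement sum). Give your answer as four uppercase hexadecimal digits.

07A0

One's-complement addition (fold any carry out of bit 15 back into bit 0):
  0x1BF2 + 0x7A9C = 0x0968E
  0x968E + 0x3264 = 0x0C8F2
  0xC8F2 + 0xB35C = 0x17C4E → wrap carry → 0x7C4F
  0x7C4F + 0x0475 = 0x080C4
  0x80C4 + 0x779B = 0x0F85F
One's-complement sum = 0xF85F.
Checksum = ~0xF85F & 0xFFFF = 0x07A0.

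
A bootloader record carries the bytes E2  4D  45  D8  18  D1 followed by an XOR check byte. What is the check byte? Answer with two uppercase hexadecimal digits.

XOR the bytes together:
  start with 0xE2
  0xE2 ⊕ 0x4D = 0xAF
  0xAF ⊕ 0x45 = 0xEA
  0xEA ⊕ 0xD8 = 0x32
  0x32 ⊕ 0x18 = 0x2A
  0x2A ⊕ 0xD1 = 0xFB

FB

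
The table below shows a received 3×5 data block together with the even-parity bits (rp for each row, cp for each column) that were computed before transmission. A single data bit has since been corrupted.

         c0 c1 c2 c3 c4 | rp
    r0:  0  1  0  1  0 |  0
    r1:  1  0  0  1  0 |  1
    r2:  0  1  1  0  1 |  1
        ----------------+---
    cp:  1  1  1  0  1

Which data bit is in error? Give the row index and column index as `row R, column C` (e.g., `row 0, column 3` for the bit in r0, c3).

row 1, column 1

Recompute each row's even parity and compare to rp:
  r0: data parity 0, sent rp 0 → ok
  r1: data parity 0, sent rp 1 → mismatch
  r2: data parity 1, sent rp 1 → ok
Recompute each column's even parity and compare to cp:
  c0: data parity 1, sent cp 1 → ok
  c1: data parity 0, sent cp 1 → mismatch
  c2: data parity 1, sent cp 1 → ok
  c3: data parity 0, sent cp 0 → ok
  c4: data parity 1, sent cp 1 → ok
Exactly one row (r1) and one column (c1) fail → the flipped bit is at their intersection.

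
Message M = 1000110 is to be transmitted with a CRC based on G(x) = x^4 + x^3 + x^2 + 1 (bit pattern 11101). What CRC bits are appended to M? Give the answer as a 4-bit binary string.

Append 4 zeros: 10001100000. Divide by 11101 (XOR where the leading bit is 1):
  pos 0: 10001 XOR 11101 = 01100
  pos 1: 11001 XOR 11101 = 00100
  pos 3: 10000 XOR 11101 = 01101
  pos 4: 11010 XOR 11101 = 00111
  pos 6: 11100 XOR 11101 = 00001
Remainder (last 4 bits) = 0001. This is the CRC / FCS.

0001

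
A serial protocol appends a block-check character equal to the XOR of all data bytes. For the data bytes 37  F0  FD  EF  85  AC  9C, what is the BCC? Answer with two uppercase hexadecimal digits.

XOR the bytes together:
  start with 0x37
  0x37 ⊕ 0xF0 = 0xC7
  0xC7 ⊕ 0xFD = 0x3A
  0x3A ⊕ 0xEF = 0xD5
  0xD5 ⊕ 0x85 = 0x50
  0x50 ⊕ 0xAC = 0xFC
  0xFC ⊕ 0x9C = 0x60

60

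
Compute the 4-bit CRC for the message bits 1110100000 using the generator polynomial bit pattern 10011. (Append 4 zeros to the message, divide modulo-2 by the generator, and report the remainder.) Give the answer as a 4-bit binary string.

Append 4 zeros: 11101000000000. Divide by 10011 (XOR where the leading bit is 1):
  pos 0: 11101 XOR 10011 = 01110
  pos 1: 11100 XOR 10011 = 01111
  pos 2: 11110 XOR 10011 = 01101
  pos 3: 11010 XOR 10011 = 01001
  pos 4: 10010 XOR 10011 = 00001
  pos 8: 10000 XOR 10011 = 00011
Remainder (last 4 bits) = 0110. This is the CRC / FCS.

0110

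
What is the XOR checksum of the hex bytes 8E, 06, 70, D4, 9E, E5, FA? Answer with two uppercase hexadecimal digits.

XOR the bytes together:
  start with 0x8E
  0x8E ⊕ 0x06 = 0x88
  0x88 ⊕ 0x70 = 0xF8
  0xF8 ⊕ 0xD4 = 0x2C
  0x2C ⊕ 0x9E = 0xB2
  0xB2 ⊕ 0xE5 = 0x57
  0x57 ⊕ 0xFA = 0xAD

AD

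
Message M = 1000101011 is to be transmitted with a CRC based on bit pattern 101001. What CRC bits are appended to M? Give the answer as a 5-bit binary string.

Append 5 zeros: 100010101100000. Divide by 101001 (XOR where the leading bit is 1):
  pos 0: 100010 XOR 101001 = 001011
  pos 2: 101110 XOR 101001 = 000111
  pos 5: 111110 XOR 101001 = 010111
  pos 6: 101110 XOR 101001 = 000111
  pos 9: 111000 XOR 101001 = 010001
Remainder (last 5 bits) = 10001. This is the CRC / FCS.

10001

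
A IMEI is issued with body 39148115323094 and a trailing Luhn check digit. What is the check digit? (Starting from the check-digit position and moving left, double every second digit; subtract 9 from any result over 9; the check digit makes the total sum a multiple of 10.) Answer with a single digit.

0

Partial digits right→left: 4 9 0 3 2 3 5 1 1 8 4 1 9 3
Double every second digit counting from the check-digit position (so the 1st, 3rd, 5th, ... of the partial from the right).
  doubled (with −9 where >9): 8 0 4 1 2 8 9 → sum 32
  kept as-is: 9 3 3 1 8 1 3 → sum 28
Total = 32 + 28 = 60.
Check digit = (10 − (60 mod 10)) mod 10 = 0.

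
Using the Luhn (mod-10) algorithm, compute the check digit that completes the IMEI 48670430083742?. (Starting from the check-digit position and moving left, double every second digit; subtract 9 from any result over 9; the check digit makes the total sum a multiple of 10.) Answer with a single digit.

Partial digits right→left: 2 4 7 3 8 0 0 3 4 0 7 6 8 4
Double every second digit counting from the check-digit position (so the 1st, 3rd, 5th, ... of the partial from the right).
  doubled (with −9 where >9): 4 5 7 0 8 5 7 → sum 36
  kept as-is: 4 3 0 3 0 6 4 → sum 20
Total = 36 + 20 = 56.
Check digit = (10 − (56 mod 10)) mod 10 = 4.

4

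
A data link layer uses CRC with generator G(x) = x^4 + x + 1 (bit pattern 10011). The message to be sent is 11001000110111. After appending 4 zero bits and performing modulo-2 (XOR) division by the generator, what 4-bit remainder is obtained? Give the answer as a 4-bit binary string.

1101

Append 4 zeros: 110010001101110000. Divide by 10011 (XOR where the leading bit is 1):
  pos 0: 11001 XOR 10011 = 01010
  pos 1: 10100 XOR 10011 = 00111
  pos 3: 11100 XOR 10011 = 01111
  pos 4: 11111 XOR 10011 = 01100
  pos 5: 11001 XOR 10011 = 01010
  pos 6: 10100 XOR 10011 = 00111
  pos 8: 11111 XOR 10011 = 01100
  pos 9: 11001 XOR 10011 = 01010
  pos 10: 10100 XOR 10011 = 00111
  pos 12: 11100 XOR 10011 = 01111
  pos 13: 11110 XOR 10011 = 01101
Remainder (last 4 bits) = 1101. This is the CRC / FCS.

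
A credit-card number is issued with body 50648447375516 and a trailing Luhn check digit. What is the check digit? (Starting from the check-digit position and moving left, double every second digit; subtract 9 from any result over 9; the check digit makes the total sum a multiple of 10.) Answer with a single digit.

Partial digits right→left: 6 1 5 5 7 3 7 4 4 8 4 6 0 5
Double every second digit counting from the check-digit position (so the 1st, 3rd, 5th, ... of the partial from the right).
  doubled (with −9 where >9): 3 1 5 5 8 8 0 → sum 30
  kept as-is: 1 5 3 4 8 6 5 → sum 32
Total = 30 + 32 = 62.
Check digit = (10 − (62 mod 10)) mod 10 = 8.

8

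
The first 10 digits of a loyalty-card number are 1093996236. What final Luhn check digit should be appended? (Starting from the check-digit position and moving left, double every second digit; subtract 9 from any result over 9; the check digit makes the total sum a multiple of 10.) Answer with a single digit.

0

Partial digits right→left: 6 3 2 6 9 9 3 9 0 1
Double every second digit counting from the check-digit position (so the 1st, 3rd, 5th, ... of the partial from the right).
  doubled (with −9 where >9): 3 4 9 6 0 → sum 22
  kept as-is: 3 6 9 9 1 → sum 28
Total = 22 + 28 = 50.
Check digit = (10 − (50 mod 10)) mod 10 = 0.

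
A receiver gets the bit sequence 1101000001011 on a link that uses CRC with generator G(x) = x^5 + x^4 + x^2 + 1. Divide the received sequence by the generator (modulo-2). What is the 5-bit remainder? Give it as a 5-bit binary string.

00000

Modulo-2 division of 1101000001011 by 110101:
  pos 0: 110100 XOR 110101 = 000001
  pos 5: 100010 XOR 110101 = 010111
  pos 6: 101111 XOR 110101 = 011010
  pos 7: 110101 XOR 110101 = 000000
Remainder = 00000 (zero — the frame passes the CRC check).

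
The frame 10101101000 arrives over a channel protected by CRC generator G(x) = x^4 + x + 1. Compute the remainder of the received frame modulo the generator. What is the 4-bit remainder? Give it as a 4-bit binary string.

0000

Modulo-2 division of 10101101000 by 10011:
  pos 0: 10101 XOR 10011 = 00110
  pos 2: 11010 XOR 10011 = 01001
  pos 3: 10011 XOR 10011 = 00000
Remainder = 0000 (zero — the frame passes the CRC check).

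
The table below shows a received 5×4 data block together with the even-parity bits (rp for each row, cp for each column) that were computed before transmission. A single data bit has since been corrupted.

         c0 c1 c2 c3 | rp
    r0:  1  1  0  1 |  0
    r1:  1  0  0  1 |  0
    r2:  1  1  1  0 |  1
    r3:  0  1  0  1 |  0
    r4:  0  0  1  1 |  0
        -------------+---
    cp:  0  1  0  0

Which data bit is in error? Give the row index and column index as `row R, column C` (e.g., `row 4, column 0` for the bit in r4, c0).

row 0, column 0

Recompute each row's even parity and compare to rp:
  r0: data parity 1, sent rp 0 → mismatch
  r1: data parity 0, sent rp 0 → ok
  r2: data parity 1, sent rp 1 → ok
  r3: data parity 0, sent rp 0 → ok
  r4: data parity 0, sent rp 0 → ok
Recompute each column's even parity and compare to cp:
  c0: data parity 1, sent cp 0 → mismatch
  c1: data parity 1, sent cp 1 → ok
  c2: data parity 0, sent cp 0 → ok
  c3: data parity 0, sent cp 0 → ok
Exactly one row (r0) and one column (c0) fail → the flipped bit is at their intersection.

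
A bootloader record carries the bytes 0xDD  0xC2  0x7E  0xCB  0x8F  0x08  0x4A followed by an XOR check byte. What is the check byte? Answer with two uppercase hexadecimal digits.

XOR the bytes together:
  start with 0xDD
  0xDD ⊕ 0xC2 = 0x1F
  0x1F ⊕ 0x7E = 0x61
  0x61 ⊕ 0xCB = 0xAA
  0xAA ⊕ 0x8F = 0x25
  0x25 ⊕ 0x08 = 0x2D
  0x2D ⊕ 0x4A = 0x67

67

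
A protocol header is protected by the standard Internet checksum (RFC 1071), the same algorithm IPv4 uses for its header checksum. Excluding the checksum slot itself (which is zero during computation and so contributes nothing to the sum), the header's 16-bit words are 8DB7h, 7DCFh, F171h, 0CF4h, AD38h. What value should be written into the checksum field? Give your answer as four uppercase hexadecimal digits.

48DA

One's-complement addition (fold any carry out of bit 15 back into bit 0):
  0x8DB7 + 0x7DCF = 0x10B86 → wrap carry → 0x0B87
  0x0B87 + 0xF171 = 0x0FCF8
  0xFCF8 + 0x0CF4 = 0x109EC → wrap carry → 0x09ED
  0x09ED + 0xAD38 = 0x0B725
One's-complement sum = 0xB725.
Checksum = ~0xB725 & 0xFFFF = 0x48DA.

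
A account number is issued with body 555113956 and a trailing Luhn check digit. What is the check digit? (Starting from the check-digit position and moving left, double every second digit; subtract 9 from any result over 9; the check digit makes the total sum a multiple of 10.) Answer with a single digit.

0

Partial digits right→left: 6 5 9 3 1 1 5 5 5
Double every second digit counting from the check-digit position (so the 1st, 3rd, 5th, ... of the partial from the right).
  doubled (with −9 where >9): 3 9 2 1 1 → sum 16
  kept as-is: 5 3 1 5 → sum 14
Total = 16 + 14 = 30.
Check digit = (10 − (30 mod 10)) mod 10 = 0.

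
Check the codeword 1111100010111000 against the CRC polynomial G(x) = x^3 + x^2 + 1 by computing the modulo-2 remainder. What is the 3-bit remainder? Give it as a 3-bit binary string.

001

Modulo-2 division of 1111100010111000 by 1101:
  pos 0: 1111 XOR 1101 = 0010
  pos 2: 1010 XOR 1101 = 0111
  pos 3: 1110 XOR 1101 = 0011
  pos 5: 1101 XOR 1101 = 0000
  pos 10: 1110 XOR 1101 = 0011
  pos 12: 1100 XOR 1101 = 0001
Remainder = 001 (nonzero — an error is detected).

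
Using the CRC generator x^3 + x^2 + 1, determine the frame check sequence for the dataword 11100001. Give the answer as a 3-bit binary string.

Append 3 zeros: 11100001000. Divide by 1101 (XOR where the leading bit is 1):
  pos 0: 1110 XOR 1101 = 0011
  pos 2: 1100 XOR 1101 = 0001
  pos 5: 1010 XOR 1101 = 0111
  pos 6: 1110 XOR 1101 = 0011
Remainder (last 3 bits) = 110. This is the CRC / FCS.

110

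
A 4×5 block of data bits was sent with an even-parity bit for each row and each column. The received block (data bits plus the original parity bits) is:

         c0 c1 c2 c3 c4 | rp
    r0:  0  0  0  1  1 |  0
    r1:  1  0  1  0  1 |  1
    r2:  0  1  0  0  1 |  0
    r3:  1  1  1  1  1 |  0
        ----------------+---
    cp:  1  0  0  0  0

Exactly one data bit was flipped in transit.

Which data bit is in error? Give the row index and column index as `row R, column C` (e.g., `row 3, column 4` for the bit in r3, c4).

row 3, column 0

Recompute each row's even parity and compare to rp:
  r0: data parity 0, sent rp 0 → ok
  r1: data parity 1, sent rp 1 → ok
  r2: data parity 0, sent rp 0 → ok
  r3: data parity 1, sent rp 0 → mismatch
Recompute each column's even parity and compare to cp:
  c0: data parity 0, sent cp 1 → mismatch
  c1: data parity 0, sent cp 0 → ok
  c2: data parity 0, sent cp 0 → ok
  c3: data parity 0, sent cp 0 → ok
  c4: data parity 0, sent cp 0 → ok
Exactly one row (r3) and one column (c0) fail → the flipped bit is at their intersection.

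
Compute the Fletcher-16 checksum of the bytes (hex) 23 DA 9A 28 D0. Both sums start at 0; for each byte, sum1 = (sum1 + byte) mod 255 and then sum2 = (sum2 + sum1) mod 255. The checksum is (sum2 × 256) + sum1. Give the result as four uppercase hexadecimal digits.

Running sums (mod 255):
  after byte 0 (23): sum1=35, sum2=35
  after byte 1 (DA): sum1=253, sum2=33
  after byte 2 (9A): sum1=152, sum2=185
  after byte 3 (28): sum1=192, sum2=122
  after byte 4 (D0): sum1=145, sum2=12
Checksum = sum2·256 + sum1 = 12·256 + 145 = 3217 = 0x0C91.

0C91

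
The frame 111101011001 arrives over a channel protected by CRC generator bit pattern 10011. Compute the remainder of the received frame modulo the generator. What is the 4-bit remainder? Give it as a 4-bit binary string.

0000

Modulo-2 division of 111101011001 by 10011:
  pos 0: 11110 XOR 10011 = 01101
  pos 1: 11011 XOR 10011 = 01000
  pos 2: 10000 XOR 10011 = 00011
  pos 5: 11110 XOR 10011 = 01101
  pos 6: 11010 XOR 10011 = 01001
  pos 7: 10011 XOR 10011 = 00000
Remainder = 0000 (zero — the frame passes the CRC check).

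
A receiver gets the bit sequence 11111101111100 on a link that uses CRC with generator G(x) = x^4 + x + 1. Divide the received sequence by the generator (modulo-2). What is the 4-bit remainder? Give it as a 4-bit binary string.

Modulo-2 division of 11111101111100 by 10011:
  pos 0: 11111 XOR 10011 = 01100
  pos 1: 11001 XOR 10011 = 01010
  pos 2: 10100 XOR 10011 = 00111
  pos 4: 11111 XOR 10011 = 01100
  pos 5: 11001 XOR 10011 = 01010
  pos 6: 10101 XOR 10011 = 00110
  pos 8: 11010 XOR 10011 = 01001
  pos 9: 10010 XOR 10011 = 00001
Remainder = 0001 (nonzero — an error is detected).

0001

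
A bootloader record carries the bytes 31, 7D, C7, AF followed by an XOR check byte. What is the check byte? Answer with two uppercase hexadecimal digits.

XOR the bytes together:
  start with 0x31
  0x31 ⊕ 0x7D = 0x4C
  0x4C ⊕ 0xC7 = 0x8B
  0x8B ⊕ 0xAF = 0x24

24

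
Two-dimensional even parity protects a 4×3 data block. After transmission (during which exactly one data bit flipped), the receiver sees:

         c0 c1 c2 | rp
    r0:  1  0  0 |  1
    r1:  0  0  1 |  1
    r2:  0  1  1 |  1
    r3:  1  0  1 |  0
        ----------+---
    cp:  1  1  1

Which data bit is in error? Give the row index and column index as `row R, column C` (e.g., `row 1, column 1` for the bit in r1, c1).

row 2, column 0

Recompute each row's even parity and compare to rp:
  r0: data parity 1, sent rp 1 → ok
  r1: data parity 1, sent rp 1 → ok
  r2: data parity 0, sent rp 1 → mismatch
  r3: data parity 0, sent rp 0 → ok
Recompute each column's even parity and compare to cp:
  c0: data parity 0, sent cp 1 → mismatch
  c1: data parity 1, sent cp 1 → ok
  c2: data parity 1, sent cp 1 → ok
Exactly one row (r2) and one column (c0) fail → the flipped bit is at their intersection.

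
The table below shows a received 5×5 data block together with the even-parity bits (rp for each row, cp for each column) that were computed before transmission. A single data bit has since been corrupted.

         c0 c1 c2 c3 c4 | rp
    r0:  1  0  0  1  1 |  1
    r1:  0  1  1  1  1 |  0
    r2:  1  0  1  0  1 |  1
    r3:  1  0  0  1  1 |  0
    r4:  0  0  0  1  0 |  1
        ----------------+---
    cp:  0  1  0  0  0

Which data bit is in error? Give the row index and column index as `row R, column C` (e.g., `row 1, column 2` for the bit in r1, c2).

Recompute each row's even parity and compare to rp:
  r0: data parity 1, sent rp 1 → ok
  r1: data parity 0, sent rp 0 → ok
  r2: data parity 1, sent rp 1 → ok
  r3: data parity 1, sent rp 0 → mismatch
  r4: data parity 1, sent rp 1 → ok
Recompute each column's even parity and compare to cp:
  c0: data parity 1, sent cp 0 → mismatch
  c1: data parity 1, sent cp 1 → ok
  c2: data parity 0, sent cp 0 → ok
  c3: data parity 0, sent cp 0 → ok
  c4: data parity 0, sent cp 0 → ok
Exactly one row (r3) and one column (c0) fail → the flipped bit is at their intersection.

row 3, column 0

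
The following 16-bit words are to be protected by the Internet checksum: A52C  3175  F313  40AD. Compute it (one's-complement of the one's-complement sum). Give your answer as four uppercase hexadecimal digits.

F59C

One's-complement addition (fold any carry out of bit 15 back into bit 0):
  0xA52C + 0x3175 = 0x0D6A1
  0xD6A1 + 0xF313 = 0x1C9B4 → wrap carry → 0xC9B5
  0xC9B5 + 0x40AD = 0x10A62 → wrap carry → 0x0A63
One's-complement sum = 0x0A63.
Checksum = ~0x0A63 & 0xFFFF = 0xF59C.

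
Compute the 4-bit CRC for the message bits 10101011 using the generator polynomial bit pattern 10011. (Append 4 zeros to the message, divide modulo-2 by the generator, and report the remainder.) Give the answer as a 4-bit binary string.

1010

Append 4 zeros: 101010110000. Divide by 10011 (XOR where the leading bit is 1):
  pos 0: 10101 XOR 10011 = 00110
  pos 2: 11001 XOR 10011 = 01010
  pos 3: 10101 XOR 10011 = 00110
  pos 5: 11000 XOR 10011 = 01011
  pos 6: 10110 XOR 10011 = 00101
Remainder (last 4 bits) = 1010. This is the CRC / FCS.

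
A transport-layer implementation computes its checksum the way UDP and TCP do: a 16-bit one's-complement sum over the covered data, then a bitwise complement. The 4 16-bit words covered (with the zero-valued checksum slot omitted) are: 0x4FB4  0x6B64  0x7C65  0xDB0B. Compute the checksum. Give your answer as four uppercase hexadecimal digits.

One's-complement addition (fold any carry out of bit 15 back into bit 0):
  0x4FB4 + 0x6B64 = 0x0BB18
  0xBB18 + 0x7C65 = 0x1377D → wrap carry → 0x377E
  0x377E + 0xDB0B = 0x11289 → wrap carry → 0x128A
One's-complement sum = 0x128A.
Checksum = ~0x128A & 0xFFFF = 0xED75.

ED75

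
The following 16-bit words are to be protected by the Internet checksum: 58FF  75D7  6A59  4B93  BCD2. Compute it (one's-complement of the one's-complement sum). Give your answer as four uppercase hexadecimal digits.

BE69

One's-complement addition (fold any carry out of bit 15 back into bit 0):
  0x58FF + 0x75D7 = 0x0CED6
  0xCED6 + 0x6A59 = 0x1392F → wrap carry → 0x3930
  0x3930 + 0x4B93 = 0x084C3
  0x84C3 + 0xBCD2 = 0x14195 → wrap carry → 0x4196
One's-complement sum = 0x4196.
Checksum = ~0x4196 & 0xFFFF = 0xBE69.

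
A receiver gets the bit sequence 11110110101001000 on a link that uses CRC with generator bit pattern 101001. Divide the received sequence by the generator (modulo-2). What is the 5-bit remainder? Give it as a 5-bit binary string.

Modulo-2 division of 11110110101001000 by 101001:
  pos 0: 111101 XOR 101001 = 010100
  pos 1: 101001 XOR 101001 = 000000
  pos 8: 101001 XOR 101001 = 000000
Remainder = 00000 (zero — the frame passes the CRC check).

00000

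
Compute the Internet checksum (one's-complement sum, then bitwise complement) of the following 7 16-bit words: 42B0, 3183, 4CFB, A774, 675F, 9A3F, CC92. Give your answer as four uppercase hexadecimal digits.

C92A

One's-complement addition (fold any carry out of bit 15 back into bit 0):
  0x42B0 + 0x3183 = 0x07433
  0x7433 + 0x4CFB = 0x0C12E
  0xC12E + 0xA774 = 0x168A2 → wrap carry → 0x68A3
  0x68A3 + 0x675F = 0x0D002
  0xD002 + 0x9A3F = 0x16A41 → wrap carry → 0x6A42
  0x6A42 + 0xCC92 = 0x136D4 → wrap carry → 0x36D5
One's-complement sum = 0x36D5.
Checksum = ~0x36D5 & 0xFFFF = 0xC92A.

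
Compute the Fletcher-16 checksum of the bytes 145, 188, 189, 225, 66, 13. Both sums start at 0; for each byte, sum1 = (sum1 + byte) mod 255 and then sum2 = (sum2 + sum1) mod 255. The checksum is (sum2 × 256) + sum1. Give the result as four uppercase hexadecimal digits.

473D

Running sums (mod 255):
  after byte 0 (145): sum1=145, sum2=145
  after byte 1 (188): sum1=78, sum2=223
  after byte 2 (189): sum1=12, sum2=235
  after byte 3 (225): sum1=237, sum2=217
  after byte 4 (66): sum1=48, sum2=10
  after byte 5 (13): sum1=61, sum2=71
Checksum = sum2·256 + sum1 = 71·256 + 61 = 18237 = 0x473D.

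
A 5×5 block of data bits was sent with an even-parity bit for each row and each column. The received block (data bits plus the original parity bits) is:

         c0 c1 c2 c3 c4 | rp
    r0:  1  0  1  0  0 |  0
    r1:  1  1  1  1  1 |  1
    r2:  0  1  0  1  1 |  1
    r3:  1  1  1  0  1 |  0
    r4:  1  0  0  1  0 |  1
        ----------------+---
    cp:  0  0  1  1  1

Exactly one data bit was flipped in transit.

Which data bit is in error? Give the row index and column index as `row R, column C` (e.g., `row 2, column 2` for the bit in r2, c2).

Recompute each row's even parity and compare to rp:
  r0: data parity 0, sent rp 0 → ok
  r1: data parity 1, sent rp 1 → ok
  r2: data parity 1, sent rp 1 → ok
  r3: data parity 0, sent rp 0 → ok
  r4: data parity 0, sent rp 1 → mismatch
Recompute each column's even parity and compare to cp:
  c0: data parity 0, sent cp 0 → ok
  c1: data parity 1, sent cp 0 → mismatch
  c2: data parity 1, sent cp 1 → ok
  c3: data parity 1, sent cp 1 → ok
  c4: data parity 1, sent cp 1 → ok
Exactly one row (r4) and one column (c1) fail → the flipped bit is at their intersection.

row 4, column 1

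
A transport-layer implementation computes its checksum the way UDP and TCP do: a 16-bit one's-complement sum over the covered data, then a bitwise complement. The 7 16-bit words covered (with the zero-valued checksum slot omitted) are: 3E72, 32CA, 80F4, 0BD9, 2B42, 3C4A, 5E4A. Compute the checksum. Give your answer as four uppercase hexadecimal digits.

One's-complement addition (fold any carry out of bit 15 back into bit 0):
  0x3E72 + 0x32CA = 0x0713C
  0x713C + 0x80F4 = 0x0F230
  0xF230 + 0x0BD9 = 0x0FE09
  0xFE09 + 0x2B42 = 0x1294B → wrap carry → 0x294C
  0x294C + 0x3C4A = 0x06596
  0x6596 + 0x5E4A = 0x0C3E0
One's-complement sum = 0xC3E0.
Checksum = ~0xC3E0 & 0xFFFF = 0x3C1F.

3C1F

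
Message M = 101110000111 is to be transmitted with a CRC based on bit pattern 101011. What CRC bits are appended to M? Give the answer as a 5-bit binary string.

01000

Append 5 zeros: 10111000011100000. Divide by 101011 (XOR where the leading bit is 1):
  pos 0: 101110 XOR 101011 = 000101
  pos 3: 101000 XOR 101011 = 000011
  pos 7: 111110 XOR 101011 = 010101
  pos 8: 101010 XOR 101011 = 000001
Remainder (last 5 bits) = 01000. This is the CRC / FCS.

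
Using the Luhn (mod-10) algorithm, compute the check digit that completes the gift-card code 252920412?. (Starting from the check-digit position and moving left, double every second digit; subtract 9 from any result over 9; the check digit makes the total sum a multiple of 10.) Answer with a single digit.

Partial digits right→left: 2 1 4 0 2 9 2 5 2
Double every second digit counting from the check-digit position (so the 1st, 3rd, 5th, ... of the partial from the right).
  doubled (with −9 where >9): 4 8 4 4 4 → sum 24
  kept as-is: 1 0 9 5 → sum 15
Total = 24 + 15 = 39.
Check digit = (10 − (39 mod 10)) mod 10 = 1.

1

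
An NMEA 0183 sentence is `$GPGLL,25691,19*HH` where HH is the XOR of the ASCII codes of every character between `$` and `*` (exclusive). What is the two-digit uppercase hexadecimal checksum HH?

61

XOR the ASCII codes of the payload characters:
  'G' = 0x47 → acc = 0x47
  'P' = 0x50 → acc = 0x17
  'G' = 0x47 → acc = 0x50
  'L' = 0x4C → acc = 0x1C
  'L' = 0x4C → acc = 0x50
  ',' = 0x2C → acc = 0x7C
  '2' = 0x32 → acc = 0x4E
  '5' = 0x35 → acc = 0x7B
  '6' = 0x36 → acc = 0x4D
  '9' = 0x39 → acc = 0x74
  '1' = 0x31 → acc = 0x45
  ',' = 0x2C → acc = 0x69
  '1' = 0x31 → acc = 0x58
  '9' = 0x39 → acc = 0x61
Checksum = 0x61.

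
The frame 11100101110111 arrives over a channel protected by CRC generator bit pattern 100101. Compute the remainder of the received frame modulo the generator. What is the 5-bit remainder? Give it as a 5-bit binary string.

Modulo-2 division of 11100101110111 by 100101:
  pos 0: 111001 XOR 100101 = 011100
  pos 1: 111000 XOR 100101 = 011101
  pos 2: 111011 XOR 100101 = 011110
  pos 3: 111101 XOR 100101 = 011000
  pos 4: 110001 XOR 100101 = 010100
  pos 5: 101000 XOR 100101 = 001101
  pos 7: 110111 XOR 100101 = 010010
  pos 8: 100101 XOR 100101 = 000000
Remainder = 00000 (zero — the frame passes the CRC check).

00000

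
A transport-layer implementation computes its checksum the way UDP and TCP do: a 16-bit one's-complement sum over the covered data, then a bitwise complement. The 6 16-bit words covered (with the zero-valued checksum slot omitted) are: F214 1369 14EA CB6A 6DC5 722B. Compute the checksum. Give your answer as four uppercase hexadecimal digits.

One's-complement addition (fold any carry out of bit 15 back into bit 0):
  0xF214 + 0x1369 = 0x1057D → wrap carry → 0x057E
  0x057E + 0x14EA = 0x01A68
  0x1A68 + 0xCB6A = 0x0E5D2
  0xE5D2 + 0x6DC5 = 0x15397 → wrap carry → 0x5398
  0x5398 + 0x722B = 0x0C5C3
One's-complement sum = 0xC5C3.
Checksum = ~0xC5C3 & 0xFFFF = 0x3A3C.

3A3C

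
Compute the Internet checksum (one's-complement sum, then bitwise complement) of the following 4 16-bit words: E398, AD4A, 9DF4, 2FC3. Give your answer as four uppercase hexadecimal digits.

A164

One's-complement addition (fold any carry out of bit 15 back into bit 0):
  0xE398 + 0xAD4A = 0x190E2 → wrap carry → 0x90E3
  0x90E3 + 0x9DF4 = 0x12ED7 → wrap carry → 0x2ED8
  0x2ED8 + 0x2FC3 = 0x05E9B
One's-complement sum = 0x5E9B.
Checksum = ~0x5E9B & 0xFFFF = 0xA164.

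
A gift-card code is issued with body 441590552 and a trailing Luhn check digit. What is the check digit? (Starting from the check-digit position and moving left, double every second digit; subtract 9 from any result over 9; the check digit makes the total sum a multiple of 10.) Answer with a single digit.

2

Partial digits right→left: 2 5 5 0 9 5 1 4 4
Double every second digit counting from the check-digit position (so the 1st, 3rd, 5th, ... of the partial from the right).
  doubled (with −9 where >9): 4 1 9 2 8 → sum 24
  kept as-is: 5 0 5 4 → sum 14
Total = 24 + 14 = 38.
Check digit = (10 − (38 mod 10)) mod 10 = 2.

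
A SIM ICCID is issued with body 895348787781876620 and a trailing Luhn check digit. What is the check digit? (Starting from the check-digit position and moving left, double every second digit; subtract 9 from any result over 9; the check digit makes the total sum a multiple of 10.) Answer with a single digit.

1

Partial digits right→left: 0 2 6 6 7 8 1 8 7 7 8 7 8 4 3 5 9 8
Double every second digit counting from the check-digit position (so the 1st, 3rd, 5th, ... of the partial from the right).
  doubled (with −9 where >9): 0 3 5 2 5 7 7 6 9 → sum 44
  kept as-is: 2 6 8 8 7 7 4 5 8 → sum 55
Total = 44 + 55 = 99.
Check digit = (10 − (99 mod 10)) mod 10 = 1.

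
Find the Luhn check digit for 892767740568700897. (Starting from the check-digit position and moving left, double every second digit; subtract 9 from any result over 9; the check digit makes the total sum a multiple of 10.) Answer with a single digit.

Partial digits right→left: 7 9 8 0 0 7 8 6 5 0 4 7 7 6 7 2 9 8
Double every second digit counting from the check-digit position (so the 1st, 3rd, 5th, ... of the partial from the right).
  doubled (with −9 where >9): 5 7 0 7 1 8 5 5 9 → sum 47
  kept as-is: 9 0 7 6 0 7 6 2 8 → sum 45
Total = 47 + 45 = 92.
Check digit = (10 − (92 mod 10)) mod 10 = 8.

8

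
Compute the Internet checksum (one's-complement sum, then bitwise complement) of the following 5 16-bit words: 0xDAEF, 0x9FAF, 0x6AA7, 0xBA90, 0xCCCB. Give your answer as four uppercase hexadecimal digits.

935C

One's-complement addition (fold any carry out of bit 15 back into bit 0):
  0xDAEF + 0x9FAF = 0x17A9E → wrap carry → 0x7A9F
  0x7A9F + 0x6AA7 = 0x0E546
  0xE546 + 0xBA90 = 0x19FD6 → wrap carry → 0x9FD7
  0x9FD7 + 0xCCCB = 0x16CA2 → wrap carry → 0x6CA3
One's-complement sum = 0x6CA3.
Checksum = ~0x6CA3 & 0xFFFF = 0x935C.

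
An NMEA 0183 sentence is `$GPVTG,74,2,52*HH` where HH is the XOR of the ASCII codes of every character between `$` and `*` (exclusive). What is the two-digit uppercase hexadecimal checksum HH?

48

XOR the ASCII codes of the payload characters:
  'G' = 0x47 → acc = 0x47
  'P' = 0x50 → acc = 0x17
  'V' = 0x56 → acc = 0x41
  'T' = 0x54 → acc = 0x15
  'G' = 0x47 → acc = 0x52
  ',' = 0x2C → acc = 0x7E
  '7' = 0x37 → acc = 0x49
  '4' = 0x34 → acc = 0x7D
  ',' = 0x2C → acc = 0x51
  '2' = 0x32 → acc = 0x63
  ',' = 0x2C → acc = 0x4F
  '5' = 0x35 → acc = 0x7A
  '2' = 0x32 → acc = 0x48
Checksum = 0x48.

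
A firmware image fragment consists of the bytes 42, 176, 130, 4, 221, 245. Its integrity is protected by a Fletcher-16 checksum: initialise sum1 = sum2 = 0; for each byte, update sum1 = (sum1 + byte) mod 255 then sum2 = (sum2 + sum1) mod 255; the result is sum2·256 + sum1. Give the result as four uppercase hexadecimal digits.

3835

Running sums (mod 255):
  after byte 0 (42): sum1=42, sum2=42
  after byte 1 (176): sum1=218, sum2=5
  after byte 2 (130): sum1=93, sum2=98
  after byte 3 (4): sum1=97, sum2=195
  after byte 4 (221): sum1=63, sum2=3
  after byte 5 (245): sum1=53, sum2=56
Checksum = sum2·256 + sum1 = 56·256 + 53 = 14389 = 0x3835.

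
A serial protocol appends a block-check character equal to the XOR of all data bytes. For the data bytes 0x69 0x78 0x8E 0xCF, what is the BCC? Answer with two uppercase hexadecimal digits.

50

XOR the bytes together:
  start with 0x69
  0x69 ⊕ 0x78 = 0x11
  0x11 ⊕ 0x8E = 0x9F
  0x9F ⊕ 0xCF = 0x50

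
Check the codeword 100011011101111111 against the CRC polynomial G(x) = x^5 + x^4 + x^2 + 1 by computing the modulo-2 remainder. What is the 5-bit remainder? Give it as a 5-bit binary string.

01000

Modulo-2 division of 100011011101111111 by 110101:
  pos 0: 100011 XOR 110101 = 010110
  pos 1: 101100 XOR 110101 = 011001
  pos 2: 110011 XOR 110101 = 000110
  pos 5: 110110 XOR 110101 = 000011
  pos 9: 111111 XOR 110101 = 001010
  pos 11: 101011 XOR 110101 = 011110
  pos 12: 111101 XOR 110101 = 001000
Remainder = 01000 (nonzero — an error is detected).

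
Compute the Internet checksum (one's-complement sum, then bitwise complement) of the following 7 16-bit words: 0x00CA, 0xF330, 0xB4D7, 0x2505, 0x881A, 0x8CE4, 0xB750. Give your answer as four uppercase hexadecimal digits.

65D8

One's-complement addition (fold any carry out of bit 15 back into bit 0):
  0x00CA + 0xF330 = 0x0F3FA
  0xF3FA + 0xB4D7 = 0x1A8D1 → wrap carry → 0xA8D2
  0xA8D2 + 0x2505 = 0x0CDD7
  0xCDD7 + 0x881A = 0x155F1 → wrap carry → 0x55F2
  0x55F2 + 0x8CE4 = 0x0E2D6
  0xE2D6 + 0xB750 = 0x19A26 → wrap carry → 0x9A27
One's-complement sum = 0x9A27.
Checksum = ~0x9A27 & 0xFFFF = 0x65D8.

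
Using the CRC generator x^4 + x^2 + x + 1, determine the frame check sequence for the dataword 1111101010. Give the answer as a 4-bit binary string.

Append 4 zeros: 11111010100000. Divide by 10111 (XOR where the leading bit is 1):
  pos 0: 11111 XOR 10111 = 01000
  pos 1: 10000 XOR 10111 = 00111
  pos 3: 11110 XOR 10111 = 01001
  pos 4: 10011 XOR 10111 = 00100
  pos 6: 10000 XOR 10111 = 00111
  pos 8: 11100 XOR 10111 = 01011
  pos 9: 10110 XOR 10111 = 00001
Remainder (last 4 bits) = 0001. This is the CRC / FCS.

0001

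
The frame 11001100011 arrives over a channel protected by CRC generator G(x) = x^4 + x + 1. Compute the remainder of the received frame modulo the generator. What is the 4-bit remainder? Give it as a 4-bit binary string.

0100

Modulo-2 division of 11001100011 by 10011:
  pos 0: 11001 XOR 10011 = 01010
  pos 1: 10101 XOR 10011 = 00110
  pos 3: 11000 XOR 10011 = 01011
  pos 4: 10110 XOR 10011 = 00101
  pos 6: 10111 XOR 10011 = 00100
Remainder = 0100 (nonzero — an error is detected).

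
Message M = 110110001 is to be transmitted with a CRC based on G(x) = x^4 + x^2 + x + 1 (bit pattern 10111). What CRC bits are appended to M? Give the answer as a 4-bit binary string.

Append 4 zeros: 1101100010000. Divide by 10111 (XOR where the leading bit is 1):
  pos 0: 11011 XOR 10111 = 01100
  pos 1: 11000 XOR 10111 = 01111
  pos 2: 11110 XOR 10111 = 01001
  pos 3: 10010 XOR 10111 = 00101
  pos 5: 10110 XOR 10111 = 00001
Remainder (last 4 bits) = 1000. This is the CRC / FCS.

1000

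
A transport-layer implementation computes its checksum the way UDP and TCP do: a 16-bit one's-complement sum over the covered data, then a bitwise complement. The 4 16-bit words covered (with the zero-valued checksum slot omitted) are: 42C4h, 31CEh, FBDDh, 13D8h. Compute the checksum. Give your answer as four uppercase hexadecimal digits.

7BB7

One's-complement addition (fold any carry out of bit 15 back into bit 0):
  0x42C4 + 0x31CE = 0x07492
  0x7492 + 0xFBDD = 0x1706F → wrap carry → 0x7070
  0x7070 + 0x13D8 = 0x08448
One's-complement sum = 0x8448.
Checksum = ~0x8448 & 0xFFFF = 0x7BB7.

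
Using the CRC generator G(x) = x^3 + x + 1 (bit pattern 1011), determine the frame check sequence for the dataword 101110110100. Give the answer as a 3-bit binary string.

111

Append 3 zeros: 101110110100000. Divide by 1011 (XOR where the leading bit is 1):
  pos 0: 1011 XOR 1011 = 0000
  pos 4: 1011 XOR 1011 = 0000
  pos 9: 1000 XOR 1011 = 0011
  pos 11: 1100 XOR 1011 = 0111
Remainder (last 3 bits) = 111. This is the CRC / FCS.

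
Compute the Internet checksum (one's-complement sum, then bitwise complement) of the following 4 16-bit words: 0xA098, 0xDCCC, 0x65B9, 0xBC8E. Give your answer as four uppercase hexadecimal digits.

6052

One's-complement addition (fold any carry out of bit 15 back into bit 0):
  0xA098 + 0xDCCC = 0x17D64 → wrap carry → 0x7D65
  0x7D65 + 0x65B9 = 0x0E31E
  0xE31E + 0xBC8E = 0x19FAC → wrap carry → 0x9FAD
One's-complement sum = 0x9FAD.
Checksum = ~0x9FAD & 0xFFFF = 0x6052.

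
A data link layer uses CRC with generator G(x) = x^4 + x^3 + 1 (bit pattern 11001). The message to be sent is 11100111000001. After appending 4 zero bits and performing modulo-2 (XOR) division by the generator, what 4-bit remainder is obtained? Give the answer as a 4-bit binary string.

1010

Append 4 zeros: 111001110000010000. Divide by 11001 (XOR where the leading bit is 1):
  pos 0: 11100 XOR 11001 = 00101
  pos 2: 10111 XOR 11001 = 01110
  pos 3: 11101 XOR 11001 = 00100
  pos 5: 10000 XOR 11001 = 01001
  pos 6: 10010 XOR 11001 = 01011
  pos 7: 10110 XOR 11001 = 01111
  pos 8: 11110 XOR 11001 = 00111
  pos 10: 11110 XOR 11001 = 00111
  pos 12: 11100 XOR 11001 = 00101
Remainder (last 4 bits) = 1010. This is the CRC / FCS.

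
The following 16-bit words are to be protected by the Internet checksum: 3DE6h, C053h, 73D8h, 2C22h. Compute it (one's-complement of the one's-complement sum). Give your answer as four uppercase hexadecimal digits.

One's-complement addition (fold any carry out of bit 15 back into bit 0):
  0x3DE6 + 0xC053 = 0x0FE39
  0xFE39 + 0x73D8 = 0x17211 → wrap carry → 0x7212
  0x7212 + 0x2C22 = 0x09E34
One's-complement sum = 0x9E34.
Checksum = ~0x9E34 & 0xFFFF = 0x61CB.

61CB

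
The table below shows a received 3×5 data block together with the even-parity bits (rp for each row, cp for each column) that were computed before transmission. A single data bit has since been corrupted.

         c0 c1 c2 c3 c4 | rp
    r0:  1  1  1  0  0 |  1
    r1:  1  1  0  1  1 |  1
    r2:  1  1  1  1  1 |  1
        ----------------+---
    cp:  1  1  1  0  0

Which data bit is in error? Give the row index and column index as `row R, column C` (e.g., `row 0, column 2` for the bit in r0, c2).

Recompute each row's even parity and compare to rp:
  r0: data parity 1, sent rp 1 → ok
  r1: data parity 0, sent rp 1 → mismatch
  r2: data parity 1, sent rp 1 → ok
Recompute each column's even parity and compare to cp:
  c0: data parity 1, sent cp 1 → ok
  c1: data parity 1, sent cp 1 → ok
  c2: data parity 0, sent cp 1 → mismatch
  c3: data parity 0, sent cp 0 → ok
  c4: data parity 0, sent cp 0 → ok
Exactly one row (r1) and one column (c2) fail → the flipped bit is at their intersection.

row 1, column 2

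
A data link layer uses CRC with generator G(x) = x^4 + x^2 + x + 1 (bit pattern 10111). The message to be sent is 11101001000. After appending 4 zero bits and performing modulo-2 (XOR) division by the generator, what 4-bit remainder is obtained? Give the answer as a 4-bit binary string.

1101

Append 4 zeros: 111010010000000. Divide by 10111 (XOR where the leading bit is 1):
  pos 0: 11101 XOR 10111 = 01010
  pos 1: 10100 XOR 10111 = 00011
  pos 4: 11010 XOR 10111 = 01101
  pos 5: 11010 XOR 10111 = 01101
  pos 6: 11010 XOR 10111 = 01101
  pos 7: 11010 XOR 10111 = 01101
  pos 8: 11010 XOR 10111 = 01101
  pos 9: 11010 XOR 10111 = 01101
  pos 10: 11010 XOR 10111 = 01101
Remainder (last 4 bits) = 1101. This is the CRC / FCS.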